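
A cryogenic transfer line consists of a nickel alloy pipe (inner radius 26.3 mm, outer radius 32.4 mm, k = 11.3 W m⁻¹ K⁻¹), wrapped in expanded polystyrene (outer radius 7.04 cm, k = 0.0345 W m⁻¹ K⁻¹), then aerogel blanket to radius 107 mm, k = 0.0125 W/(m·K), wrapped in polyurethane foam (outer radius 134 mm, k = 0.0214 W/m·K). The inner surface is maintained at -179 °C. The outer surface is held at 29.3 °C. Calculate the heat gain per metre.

Q' = 19.7 W/m

Resistance network (inner→outer):
  R'_nickel alloy = ln(0.0324/0.0263)/(2πk) = 0.2086/(2π·11.3) = 0.002938 m·K/W
  R'_expanded polystyrene = ln(0.0704/0.0324)/(2πk) = 0.7760/(2π·0.0345) = 3.580 m·K/W
  R'_aerogel blanket = ln(0.107/0.0704)/(2πk) = 0.4186/(2π·0.0125) = 5.330 m·K/W
  R'_polyurethane foam = ln(0.134/0.107)/(2πk) = 0.2250/(2π·0.0214) = 1.673 m·K/W
ΣR = 0.002938 + 3.580 + 5.330 + 1.673 = 10.59 m·K/W
Q' = ΔT/ΣR = (-179 °C − 29.3 °C)/10.59 = -19.7 W/m
(Negative Q' ⇒ heat flows inward; heat gain = 19.7 W/m.)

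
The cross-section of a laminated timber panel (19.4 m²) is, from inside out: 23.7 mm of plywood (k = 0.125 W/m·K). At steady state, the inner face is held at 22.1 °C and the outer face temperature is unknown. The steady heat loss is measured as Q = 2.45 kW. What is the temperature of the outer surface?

Series resistances:
  R_plywood = L/(kA) = 0.0237/(0.125·19.4) = 0.009773 K/W
ΣR = 0.009773 K/W
ΔT = Q·ΣR = 2450 × 0.009773 = 23.94 K
Heat flows outward, so T_out = T_in − ΔT = 22.1 − 23.94 = -1.84 °C

T_out = -1.84 °C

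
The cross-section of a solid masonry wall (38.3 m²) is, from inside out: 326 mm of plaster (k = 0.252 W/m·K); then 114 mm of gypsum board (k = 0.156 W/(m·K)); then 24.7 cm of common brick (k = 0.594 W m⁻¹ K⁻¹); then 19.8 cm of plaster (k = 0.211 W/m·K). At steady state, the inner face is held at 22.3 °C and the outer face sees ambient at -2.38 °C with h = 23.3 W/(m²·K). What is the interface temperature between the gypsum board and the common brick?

T = 7.70 °C

Treat each layer as a resistance in series:
  R_plaster = L/(kA) = 0.326/(0.252·38.3) = 0.03378 K/W
  R_gypsum board = L/(kA) = 0.114/(0.156·38.3) = 0.01908 K/W
  R_common brick = L/(kA) = 0.247/(0.594·38.3) = 0.01086 K/W
  R_plaster = L/(kA) = 0.198/(0.211·38.3) = 0.02450 K/W
  R_conv,out = 1/(hA) = 1/(23.3·38.3) = 0.001121 K/W
ΣR = 0.03378 + 0.01908 + 0.01086 + 0.02450 + 0.001121 = 0.08934 K/W
Q = ΔT/ΣR = (22.3 °C − -2.38 °C)/0.08934 = 276.2 W
From the inner boundary to the gypsum board/common brick interface, ΣR_partial = 0.05286 K/W.
T_interface = T_in − Q·ΣR_partial = 22.3 °C − (276.2)(0.05286) = 7.70 °C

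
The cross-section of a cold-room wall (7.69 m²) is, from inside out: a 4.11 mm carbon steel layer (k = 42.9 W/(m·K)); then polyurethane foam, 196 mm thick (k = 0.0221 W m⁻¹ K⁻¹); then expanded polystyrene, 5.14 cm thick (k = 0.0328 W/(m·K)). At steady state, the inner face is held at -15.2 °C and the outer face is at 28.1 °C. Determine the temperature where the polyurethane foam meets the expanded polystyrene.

Treat each layer as a resistance in series:
  R_carbon steel = L/(kA) = 0.00411/(42.9·7.69) = 1.246×10^-5 K/W
  R_polyurethane foam = L/(kA) = 0.196/(0.0221·7.69) = 1.153 K/W
  R_expanded polystyrene = L/(kA) = 0.0514/(0.0328·7.69) = 0.2038 K/W
ΣR = 1.246×10^-5 + 1.153 + 0.2038 = 1.357 K/W
Q = ΔT/ΣR = (-15.2 °C − 28.1 °C)/1.357 = -31.91 W
From the inner boundary to the polyurethane foam/expanded polystyrene interface, ΣR_partial = 1.153 K/W.
T_interface = T_in − Q·ΣR_partial = -15.2 °C − (-31.91)(1.153) = 21.6 °C

T = 21.6 °C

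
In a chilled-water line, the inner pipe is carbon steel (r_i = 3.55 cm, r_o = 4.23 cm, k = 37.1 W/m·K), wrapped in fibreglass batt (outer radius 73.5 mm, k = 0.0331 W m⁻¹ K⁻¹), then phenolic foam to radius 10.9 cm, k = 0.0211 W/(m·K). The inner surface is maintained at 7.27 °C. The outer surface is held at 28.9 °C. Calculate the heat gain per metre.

Treat each layer as a resistance in series:
  R'_carbon steel = ln(0.0423/0.0355)/(2πk) = 0.1753/(2π·37.1) = 7.518×10^-4 m·K/W
  R'_fibreglass batt = ln(0.0735/0.0423)/(2πk) = 0.5525/(2π·0.0331) = 2.657 m·K/W
  R'_phenolic foam = ln(0.109/0.0735)/(2πk) = 0.3941/(2π·0.0211) = 2.972 m·K/W
ΣR = 7.518×10^-4 + 2.657 + 2.972 = 5.630 m·K/W
Q' = ΔT/ΣR = (7.27 °C − 28.9 °C)/5.630 = -3.84 W/m
(Negative Q' ⇒ heat flows inward; heat gain = 3.84 W/m.)

Q' = 3.84 W/m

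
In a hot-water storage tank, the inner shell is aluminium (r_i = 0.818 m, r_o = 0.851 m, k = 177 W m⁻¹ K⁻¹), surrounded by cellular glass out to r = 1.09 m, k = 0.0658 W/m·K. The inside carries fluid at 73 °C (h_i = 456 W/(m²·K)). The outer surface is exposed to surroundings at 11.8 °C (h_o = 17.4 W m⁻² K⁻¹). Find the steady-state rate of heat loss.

Q = 194 W

Resistance network (inner→outer):
  R_conv,in = 1/(4πr²h) = 1/(4π·0.818²·456) = 2.608×10^-4 K/W
  R_aluminium = (1/0.818 − 1/0.851)/(4πk) = 0.04741/(4π·177) = 2.131×10^-5 K/W
  R_cellular glass = (1/0.851 − 1/1.09)/(4πk) = 0.2577/(4π·0.0658) = 0.3116 K/W
  R_conv,out = 1/(4πr²h) = 1/(4π·1.09²·17.4) = 0.003849 K/W
ΣR = 2.608×10^-4 + 2.131×10^-5 + 0.3116 + 0.003849 = 0.3157 K/W
Q = ΔT/ΣR = (73 °C − 11.8 °C)/0.3157 = 194 W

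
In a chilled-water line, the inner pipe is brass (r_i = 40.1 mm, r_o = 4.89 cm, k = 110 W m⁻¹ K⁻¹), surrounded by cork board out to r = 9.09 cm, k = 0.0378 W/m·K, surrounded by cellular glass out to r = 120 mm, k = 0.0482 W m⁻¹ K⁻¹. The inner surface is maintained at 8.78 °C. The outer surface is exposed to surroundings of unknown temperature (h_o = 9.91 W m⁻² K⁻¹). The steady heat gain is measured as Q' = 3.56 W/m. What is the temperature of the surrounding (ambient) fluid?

T_out = 21.8 °C

Sum the resistances:
  R'_brass = ln(0.0489/0.0401)/(2πk) = 0.1984/(2π·110) = 2.871×10^-4 m·K/W
  R'_cork board = ln(0.0909/0.0489)/(2πk) = 0.6200/(2π·0.0378) = 2.610 m·K/W
  R'_cellular glass = ln(0.120/0.0909)/(2πk) = 0.2777/(2π·0.0482) = 0.9171 m·K/W
  R'_conv,out = 1/(2πr h) = 1/(2π·0.120·9.91) = 0.1338 m·K/W
ΣR = 3.662 m·K/W
ΔT = Q'·ΣR = 3.56 × 3.662 = 13.04 K
Heat flows inward, so T_out = T_in + ΔT = 8.78 + 13.04 = 21.8 °C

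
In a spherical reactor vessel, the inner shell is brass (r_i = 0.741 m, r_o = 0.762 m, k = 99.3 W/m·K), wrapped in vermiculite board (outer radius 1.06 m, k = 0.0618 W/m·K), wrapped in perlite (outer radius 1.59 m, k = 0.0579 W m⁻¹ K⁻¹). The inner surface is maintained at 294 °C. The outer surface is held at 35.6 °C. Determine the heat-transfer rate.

Series thermal resistances, inner to outer:
  R_brass = (1/0.741 − 1/0.762)/(4πk) = 0.03719/(4π·99.3) = 2.980×10^-5 K/W
  R_vermiculite board = (1/0.762 − 1/1.06)/(4πk) = 0.3689/(4π·0.0618) = 0.4751 K/W
  R_perlite = (1/1.06 − 1/1.59)/(4πk) = 0.3145/(4π·0.0579) = 0.4322 K/W
ΣR = 2.980×10^-5 + 0.4751 + 0.4322 = 0.9073 K/W
Q = ΔT/ΣR = (294 °C − 35.6 °C)/0.9073 = 285 W

Q = 285 W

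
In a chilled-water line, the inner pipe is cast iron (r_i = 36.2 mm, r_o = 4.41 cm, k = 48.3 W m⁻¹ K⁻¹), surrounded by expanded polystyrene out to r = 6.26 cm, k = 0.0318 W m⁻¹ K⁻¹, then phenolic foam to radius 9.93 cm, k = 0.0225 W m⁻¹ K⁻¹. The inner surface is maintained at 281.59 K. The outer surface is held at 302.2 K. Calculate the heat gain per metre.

Resistance network (inner→outer):
  R'_cast iron = ln(0.0441/0.0362)/(2πk) = 0.1974/(2π·48.3) = 6.505×10^-4 m·K/W
  R'_expanded polystyrene = ln(0.0626/0.0441)/(2πk) = 0.3503/(2π·0.0318) = 1.753 m·K/W
  R'_phenolic foam = ln(0.0993/0.0626)/(2πk) = 0.4614/(2π·0.0225) = 3.264 m·K/W
ΣR = 6.505×10^-4 + 1.753 + 3.264 = 5.018 m·K/W
Q' = ΔT/ΣR = (281.59 K − 302.2 K)/5.018 = -4.11 W/m
(Negative Q' ⇒ heat flows inward; heat gain = 4.11 W/m.)

Q' = 4.11 W/m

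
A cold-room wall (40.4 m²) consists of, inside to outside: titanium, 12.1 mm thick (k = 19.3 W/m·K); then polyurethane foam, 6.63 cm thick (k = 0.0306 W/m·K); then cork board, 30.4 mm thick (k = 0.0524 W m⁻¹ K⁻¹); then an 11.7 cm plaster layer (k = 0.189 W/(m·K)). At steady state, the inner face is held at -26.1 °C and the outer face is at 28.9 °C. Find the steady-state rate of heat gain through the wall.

Resistance network (inner→outer):
  R_titanium = L/(kA) = 0.0121/(19.3·40.4) = 1.552×10^-5 K/W
  R_polyurethane foam = L/(kA) = 0.0663/(0.0306·40.4) = 0.05363 K/W
  R_cork board = L/(kA) = 0.0304/(0.0524·40.4) = 0.01436 K/W
  R_plaster = L/(kA) = 0.117/(0.189·40.4) = 0.01532 K/W
ΣR = 1.552×10^-5 + 0.05363 + 0.01436 + 0.01532 = 0.08333 K/W
Q = ΔT/ΣR = (-26.1 °C − 28.9 °C)/0.08333 = -660 W
(Negative Q ⇒ heat flows inward; heat gain = 660 W.)

Q = 660 W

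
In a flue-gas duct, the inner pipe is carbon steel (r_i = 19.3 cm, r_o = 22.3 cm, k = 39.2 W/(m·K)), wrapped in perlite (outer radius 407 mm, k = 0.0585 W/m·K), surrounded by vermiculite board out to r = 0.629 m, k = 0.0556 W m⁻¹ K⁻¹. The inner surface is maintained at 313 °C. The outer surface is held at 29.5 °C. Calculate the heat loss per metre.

Treat each layer as a resistance in series:
  R'_carbon steel = ln(0.223/0.193)/(2πk) = 0.1445/(2π·39.2) = 5.866×10^-4 m·K/W
  R'_perlite = ln(0.407/0.223)/(2πk) = 0.6016/(2π·0.0585) = 1.637 m·K/W
  R'_vermiculite board = ln(0.629/0.407)/(2πk) = 0.4353/(2π·0.0556) = 1.246 m·K/W
ΣR = 5.866×10^-4 + 1.637 + 1.246 = 2.884 m·K/W
Q' = ΔT/ΣR = (313 °C − 29.5 °C)/2.884 = 98.3 W/m

Q' = 98.3 W/m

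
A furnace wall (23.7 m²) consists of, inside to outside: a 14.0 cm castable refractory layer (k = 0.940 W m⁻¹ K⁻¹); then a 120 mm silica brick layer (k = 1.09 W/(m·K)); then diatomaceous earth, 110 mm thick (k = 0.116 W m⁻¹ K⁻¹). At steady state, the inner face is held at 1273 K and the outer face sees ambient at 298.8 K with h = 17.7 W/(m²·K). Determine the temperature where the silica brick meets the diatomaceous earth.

Resistance network (inner→outer):
  R_castable refractory = L/(kA) = 0.140/(0.940·23.7) = 0.006284 K/W
  R_silica brick = L/(kA) = 0.120/(1.09·23.7) = 0.004645 K/W
  R_diatomaceous earth = L/(kA) = 0.110/(0.116·23.7) = 0.04001 K/W
  R_conv,out = 1/(hA) = 1/(17.7·23.7) = 0.002384 K/W
ΣR = 0.006284 + 0.004645 + 0.04001 + 0.002384 = 0.05332 K/W
Q = ΔT/ΣR = (1273 K − 298.8 K)/0.05332 = 18270 W
From the inner boundary to the silica brick/diatomaceous earth interface, ΣR_partial = 0.01093 K/W.
T_interface = T_in − Q·ΣR_partial = 1273 K − (18270)(0.01093) = 1073 K

T = 1073 K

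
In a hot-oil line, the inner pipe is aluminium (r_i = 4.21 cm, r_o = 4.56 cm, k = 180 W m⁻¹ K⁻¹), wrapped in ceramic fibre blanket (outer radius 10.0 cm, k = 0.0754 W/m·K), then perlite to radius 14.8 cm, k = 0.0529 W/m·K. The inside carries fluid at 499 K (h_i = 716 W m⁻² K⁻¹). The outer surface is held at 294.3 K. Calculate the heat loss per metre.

Q' = 72.0 W/m

Resistance network (inner→outer):
  R'_conv,in = 1/(2πr h) = 1/(2π·0.0421·716) = 0.005280 m·K/W
  R'_aluminium = ln(0.0456/0.0421)/(2πk) = 0.07986/(2π·180) = 7.061×10^-5 m·K/W
  R'_ceramic fibre blanket = ln(0.100/0.0456)/(2πk) = 0.7853/(2π·0.0754) = 1.658 m·K/W
  R'_perlite = ln(0.148/0.100)/(2πk) = 0.3920/(2π·0.0529) = 1.179 m·K/W
ΣR = 0.005280 + 7.061×10^-5 + 1.658 + 1.179 = 2.842 m·K/W
Q' = ΔT/ΣR = (499 K − 294.3 K)/2.842 = 72.0 W/m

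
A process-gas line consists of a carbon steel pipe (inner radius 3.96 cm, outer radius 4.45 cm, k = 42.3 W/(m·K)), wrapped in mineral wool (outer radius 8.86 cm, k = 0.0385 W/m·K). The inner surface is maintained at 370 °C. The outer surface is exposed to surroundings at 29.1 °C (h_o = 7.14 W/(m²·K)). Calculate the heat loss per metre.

Q' = 110 W/m

Resistance network (inner→outer):
  R'_carbon steel = ln(0.0445/0.0396)/(2πk) = 0.1167/(2π·42.3) = 4.389×10^-4 m·K/W
  R'_mineral wool = ln(0.0886/0.0445)/(2πk) = 0.6886/(2π·0.0385) = 2.847 m·K/W
  R'_conv,out = 1/(2πr h) = 1/(2π·0.0886·7.14) = 0.2516 m·K/W
ΣR = 4.389×10^-4 + 2.847 + 0.2516 = 3.099 m·K/W
Q' = ΔT/ΣR = (370 °C − 29.1 °C)/3.099 = 110 W/m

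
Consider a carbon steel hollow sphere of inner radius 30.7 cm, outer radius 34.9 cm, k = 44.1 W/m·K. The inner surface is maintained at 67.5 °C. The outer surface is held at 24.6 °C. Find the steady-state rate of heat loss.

Q = 60600 W

Q = 4πk·ΔT/(1/r₁ − 1/r₂) = 4π × 44.1 × 42.9 / (1/0.307 − 1/0.349) = 60600 W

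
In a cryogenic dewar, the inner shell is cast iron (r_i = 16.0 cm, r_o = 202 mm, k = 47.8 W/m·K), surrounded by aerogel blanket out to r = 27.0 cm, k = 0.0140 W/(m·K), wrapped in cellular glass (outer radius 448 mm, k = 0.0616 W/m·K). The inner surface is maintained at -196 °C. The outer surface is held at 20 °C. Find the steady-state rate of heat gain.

Treat each layer as a resistance in series:
  R_cast iron = (1/0.160 − 1/0.202)/(4πk) = 1.300/(4π·47.8) = 0.002163 K/W
  R_aerogel blanket = (1/0.202 − 1/0.270)/(4πk) = 1.247/(4π·0.0140) = 7.087 K/W
  R_cellular glass = (1/0.270 − 1/0.448)/(4πk) = 1.472/(4π·0.0616) = 1.901 K/W
ΣR = 0.002163 + 7.087 + 1.901 = 8.990 K/W
Q = ΔT/ΣR = (-196 °C − 20 °C)/8.990 = -24.0 W
(Negative Q ⇒ heat flows inward; heat gain = 24.0 W.)

Q = 24.0 W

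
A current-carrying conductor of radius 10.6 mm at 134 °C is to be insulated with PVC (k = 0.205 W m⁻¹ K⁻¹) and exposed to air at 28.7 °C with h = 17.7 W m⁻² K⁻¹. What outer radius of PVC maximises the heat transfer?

For a cylinder, r_cr = k_ins/h = 0.205/17.7 = 0.0116 m = 1.16 cm

r_cr = 1.16 cm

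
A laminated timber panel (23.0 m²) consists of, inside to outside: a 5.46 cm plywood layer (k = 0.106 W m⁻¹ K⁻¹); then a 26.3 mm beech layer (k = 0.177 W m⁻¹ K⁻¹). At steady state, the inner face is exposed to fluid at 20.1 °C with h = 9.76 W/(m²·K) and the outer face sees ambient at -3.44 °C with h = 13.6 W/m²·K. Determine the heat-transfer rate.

Resistance network (inner→outer):
  R_conv,in = 1/(hA) = 1/(9.76·23.0) = 0.004455 K/W
  R_plywood = L/(kA) = 0.0546/(0.106·23.0) = 0.02240 K/W
  R_beech = L/(kA) = 0.0263/(0.177·23.0) = 0.006460 K/W
  R_conv,out = 1/(hA) = 1/(13.6·23.0) = 0.003197 K/W
ΣR = 0.004455 + 0.02240 + 0.006460 + 0.003197 = 0.03651 K/W
Q = ΔT/ΣR = (20.1 °C − -3.44 °C)/0.03651 = 645 W

Q = 645 W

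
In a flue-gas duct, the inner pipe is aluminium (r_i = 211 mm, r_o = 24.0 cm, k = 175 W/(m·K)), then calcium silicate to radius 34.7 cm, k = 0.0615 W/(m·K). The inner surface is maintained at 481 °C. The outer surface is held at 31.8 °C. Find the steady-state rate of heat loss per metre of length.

Q' = 471 W/m

Treat each layer as a resistance in series:
  R'_aluminium = ln(0.240/0.211)/(2πk) = 0.1288/(2π·175) = 1.171×10^-4 m·K/W
  R'_calcium silicate = ln(0.347/0.240)/(2πk) = 0.3687/(2π·0.0615) = 0.9541 m·K/W
ΣR = 1.171×10^-4 + 0.9541 = 0.9542 m·K/W
Q' = ΔT/ΣR = (481 °C − 31.8 °C)/0.9542 = 471 W/m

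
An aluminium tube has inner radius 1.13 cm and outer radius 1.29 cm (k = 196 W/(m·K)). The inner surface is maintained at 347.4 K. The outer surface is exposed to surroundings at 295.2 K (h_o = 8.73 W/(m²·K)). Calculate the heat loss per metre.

Resistance network (inner→outer):
  R'_aluminium = ln(0.0129/0.0113)/(2πk) = 0.1324/(2π·196) = 1.075×10^-4 m·K/W
  R'_conv,out = 1/(2πr h) = 1/(2π·0.0129·8.73) = 1.413 m·K/W
ΣR = 1.075×10^-4 + 1.413 = 1.413 m·K/W
Q' = ΔT/ΣR = (347.4 K − 295.2 K)/1.413 = 36.9 W/m

Q' = 36.9 W/m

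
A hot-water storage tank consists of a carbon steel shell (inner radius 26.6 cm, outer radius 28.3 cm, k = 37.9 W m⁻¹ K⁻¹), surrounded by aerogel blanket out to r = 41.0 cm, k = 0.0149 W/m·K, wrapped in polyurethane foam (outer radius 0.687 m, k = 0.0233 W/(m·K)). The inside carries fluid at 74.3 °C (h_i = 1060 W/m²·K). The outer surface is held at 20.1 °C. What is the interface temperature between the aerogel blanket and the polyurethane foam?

Resistance network (inner→outer):
  R_conv,in = 1/(4πr²h) = 1/(4π·0.266²·1060) = 0.001061 K/W
  R_carbon steel = (1/0.266 − 1/0.283)/(4πk) = 0.2258/(4π·37.9) = 4.742×10^-4 K/W
  R_aerogel blanket = (1/0.283 − 1/0.410)/(4πk) = 1.095/(4π·0.0149) = 5.846 K/W
  R_polyurethane foam = (1/0.410 − 1/0.687)/(4πk) = 0.9834/(4π·0.0233) = 3.359 K/W
ΣR = 0.001061 + 4.742×10^-4 + 5.846 + 3.359 = 9.207 K/W
Q = ΔT/ΣR = (74.3 °C − 20.1 °C)/9.207 = 5.887 W
From the inner boundary to the aerogel blanket/polyurethane foam interface, ΣR_partial = 5.848 K/W.
T_interface = T_in − Q·ΣR_partial = 74.3 °C − (5.887)(5.848) = 39.9 °C

T = 39.9 °C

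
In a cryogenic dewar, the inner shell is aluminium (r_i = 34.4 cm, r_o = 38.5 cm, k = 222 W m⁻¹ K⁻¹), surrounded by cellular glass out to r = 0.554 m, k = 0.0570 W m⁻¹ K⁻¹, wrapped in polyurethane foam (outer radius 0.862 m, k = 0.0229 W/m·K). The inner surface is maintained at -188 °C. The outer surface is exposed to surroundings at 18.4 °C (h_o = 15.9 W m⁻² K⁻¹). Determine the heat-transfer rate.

Series thermal resistances, inner to outer:
  R_aluminium = (1/0.344 − 1/0.385)/(4πk) = 0.3096/(4π·222) = 1.110×10^-4 K/W
  R_cellular glass = (1/0.385 − 1/0.554)/(4πk) = 0.7923/(4π·0.0570) = 1.106 K/W
  R_polyurethane foam = (1/0.554 − 1/0.862)/(4πk) = 0.6450/(4π·0.0229) = 2.241 K/W
  R_conv,out = 1/(4πr²h) = 1/(4π·0.862²·15.9) = 0.006736 K/W
ΣR = 1.110×10^-4 + 1.106 + 2.241 + 0.006736 = 3.354 K/W
Q = ΔT/ΣR = (-188 °C − 18.4 °C)/3.354 = -61.5 W
(Negative Q ⇒ heat flows inward; heat gain = 61.5 W.)

Q = 61.5 W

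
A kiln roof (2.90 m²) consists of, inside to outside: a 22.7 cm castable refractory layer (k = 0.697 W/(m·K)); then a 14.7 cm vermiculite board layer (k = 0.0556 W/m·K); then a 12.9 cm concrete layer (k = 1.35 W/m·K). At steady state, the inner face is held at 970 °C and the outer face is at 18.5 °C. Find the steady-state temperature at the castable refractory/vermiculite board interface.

T = 869 °C

Resistance network (inner→outer):
  R_castable refractory = L/(kA) = 0.227/(0.697·2.90) = 0.1123 K/W
  R_vermiculite board = L/(kA) = 0.147/(0.0556·2.90) = 0.9117 K/W
  R_concrete = L/(kA) = 0.129/(1.35·2.90) = 0.03295 K/W
ΣR = 0.1123 + 0.9117 + 0.03295 = 1.057 K/W
Q = ΔT/ΣR = (970 °C − 18.5 °C)/1.057 = 900.2 W
From the inner boundary to the castable refractory/vermiculite board interface, ΣR_partial = 0.1123 K/W.
T_interface = T_in − Q·ΣR_partial = 970 °C − (900.2)(0.1123) = 869 °C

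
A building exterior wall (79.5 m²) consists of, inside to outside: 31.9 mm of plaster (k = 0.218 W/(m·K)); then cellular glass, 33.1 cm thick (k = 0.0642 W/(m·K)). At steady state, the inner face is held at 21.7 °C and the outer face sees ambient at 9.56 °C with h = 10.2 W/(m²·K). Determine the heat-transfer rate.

Q = 179 W

Series thermal resistances, inner to outer:
  R_plaster = L/(kA) = 0.0319/(0.218·79.5) = 0.001841 K/W
  R_cellular glass = L/(kA) = 0.331/(0.0642·79.5) = 0.06485 K/W
  R_conv,out = 1/(hA) = 1/(10.2·79.5) = 0.001233 K/W
ΣR = 0.001841 + 0.06485 + 0.001233 = 0.06792 K/W
Q = ΔT/ΣR = (21.7 °C − 9.56 °C)/0.06792 = 179 W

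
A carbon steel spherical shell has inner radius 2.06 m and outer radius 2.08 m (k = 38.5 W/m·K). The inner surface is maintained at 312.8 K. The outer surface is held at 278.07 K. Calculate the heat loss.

Q = 4πk·ΔT/(1/r₁ − 1/r₂) = 4π × 38.5 × 34.73 / (1/2.06 − 1/2.08) = 3.60×10^6 W

Q = 3600 kW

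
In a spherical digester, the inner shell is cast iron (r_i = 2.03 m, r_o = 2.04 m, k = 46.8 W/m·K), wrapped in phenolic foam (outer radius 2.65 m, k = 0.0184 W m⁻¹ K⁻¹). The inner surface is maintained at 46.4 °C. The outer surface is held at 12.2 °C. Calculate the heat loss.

Q = 70.1 W

Series thermal resistances, inner to outer:
  R_cast iron = (1/2.03 − 1/2.04)/(4πk) = 0.002415/(4π·46.8) = 4.106×10^-6 K/W
  R_phenolic foam = (1/2.04 − 1/2.65)/(4πk) = 0.1128/(4π·0.0184) = 0.4880 K/W
ΣR = 4.106×10^-6 + 0.4880 = 0.4880 K/W
Q = ΔT/ΣR = (46.4 °C − 12.2 °C)/0.4880 = 70.1 W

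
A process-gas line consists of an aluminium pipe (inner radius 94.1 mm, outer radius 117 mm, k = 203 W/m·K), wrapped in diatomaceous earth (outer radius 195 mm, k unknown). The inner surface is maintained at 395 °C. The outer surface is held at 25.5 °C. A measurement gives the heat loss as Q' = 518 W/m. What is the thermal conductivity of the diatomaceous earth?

k = 0.114 W/m·K

ΣR = ΔT/Q' = |395 − 25.5|/518 = 0.7133 m·K/W
Known resistances:
  R'_aluminium = ln(0.117/0.0941)/(2πk) = 0.2178/(2π·203) = 1.708×10^-4 m·K/W
R_diatomaceous earth = ΣR − ΣR_known = 0.7133 − 1.708×10^-4 = 0.7131 m·K/W
ln(r₂/r₁)/(2πk) = 0.7131 ⇒ k = 0.5108/(2π·0.7131) = 0.114 W/m·K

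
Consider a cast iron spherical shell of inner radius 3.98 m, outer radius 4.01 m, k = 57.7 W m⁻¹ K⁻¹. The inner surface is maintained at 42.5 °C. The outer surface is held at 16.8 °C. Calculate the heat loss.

Q = 9910 kW

Q = 4πk·ΔT/(1/r₁ − 1/r₂) = 4π × 57.7 × 25.7 / (1/3.98 − 1/4.01) = 9.91×10^6 W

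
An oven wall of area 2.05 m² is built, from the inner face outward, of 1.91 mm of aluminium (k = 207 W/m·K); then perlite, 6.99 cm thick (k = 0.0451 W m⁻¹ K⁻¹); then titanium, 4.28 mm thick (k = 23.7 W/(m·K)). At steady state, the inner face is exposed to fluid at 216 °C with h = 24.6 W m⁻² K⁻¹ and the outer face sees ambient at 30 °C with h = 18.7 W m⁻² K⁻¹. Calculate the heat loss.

Q = 232 W

Resistance network (inner→outer):
  R_conv,in = 1/(hA) = 1/(24.6·2.05) = 0.01983 K/W
  R_aluminium = L/(kA) = 0.00191/(207·2.05) = 4.501×10^-6 K/W
  R_perlite = L/(kA) = 0.0699/(0.0451·2.05) = 0.7560 K/W
  R_titanium = L/(kA) = 0.00428/(23.7·2.05) = 8.809×10^-5 K/W
  R_conv,out = 1/(hA) = 1/(18.7·2.05) = 0.02609 K/W
ΣR = 0.01983 + 4.501×10^-6 + 0.7560 + 8.809×10^-5 + 0.02609 = 0.8020 K/W
Q = ΔT/ΣR = (216 °C − 30 °C)/0.8020 = 232 W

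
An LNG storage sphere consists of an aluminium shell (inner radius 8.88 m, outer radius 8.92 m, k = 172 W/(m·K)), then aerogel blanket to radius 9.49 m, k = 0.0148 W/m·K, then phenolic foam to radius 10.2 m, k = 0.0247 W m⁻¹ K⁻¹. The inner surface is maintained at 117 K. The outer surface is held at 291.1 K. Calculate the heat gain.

Resistance network (inner→outer):
  R_aluminium = (1/8.88 − 1/8.92)/(4πk) = 5.050×10^-4/(4π·172) = 2.336×10^-7 K/W
  R_aerogel blanket = (1/8.92 − 1/9.49)/(4πk) = 0.006734/(4π·0.0148) = 0.03621 K/W
  R_phenolic foam = (1/9.49 − 1/10.2)/(4πk) = 0.007335/(4π·0.0247) = 0.02363 K/W
ΣR = 2.336×10^-7 + 0.03621 + 0.02363 = 0.05984 K/W
Q = ΔT/ΣR = (117 K − 291.1 K)/0.05984 = -2910 W
(Negative Q ⇒ heat flows inward; heat gain = 2910 W.)

Q = 2910 W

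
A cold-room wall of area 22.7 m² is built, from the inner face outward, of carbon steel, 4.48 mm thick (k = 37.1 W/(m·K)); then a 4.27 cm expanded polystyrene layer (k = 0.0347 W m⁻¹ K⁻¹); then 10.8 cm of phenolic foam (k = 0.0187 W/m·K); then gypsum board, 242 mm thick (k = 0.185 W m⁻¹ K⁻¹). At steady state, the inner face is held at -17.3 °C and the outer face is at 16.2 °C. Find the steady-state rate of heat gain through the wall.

Treat each layer as a resistance in series:
  R_carbon steel = L/(kA) = 0.00448/(37.1·22.7) = 5.320×10^-6 K/W
  R_expanded polystyrene = L/(kA) = 0.0427/(0.0347·22.7) = 0.05421 K/W
  R_phenolic foam = L/(kA) = 0.108/(0.0187·22.7) = 0.2544 K/W
  R_gypsum board = L/(kA) = 0.242/(0.185·22.7) = 0.05763 K/W
ΣR = 5.320×10^-6 + 0.05421 + 0.2544 + 0.05763 = 0.3662 K/W
Q = ΔT/ΣR = (-17.3 °C − 16.2 °C)/0.3662 = -91.5 W
(Negative Q ⇒ heat flows inward; heat gain = 91.5 W.)

Q = 91.5 W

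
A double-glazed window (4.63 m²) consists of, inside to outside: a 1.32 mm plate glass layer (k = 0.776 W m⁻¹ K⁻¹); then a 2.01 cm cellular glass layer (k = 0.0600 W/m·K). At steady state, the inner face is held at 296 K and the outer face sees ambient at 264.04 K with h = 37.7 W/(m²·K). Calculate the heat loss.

Resistance network (inner→outer):
  R_plate glass = L/(kA) = 0.00132/(0.776·4.63) = 3.674×10^-4 K/W
  R_cellular glass = L/(kA) = 0.0201/(0.0600·4.63) = 0.07235 K/W
  R_conv,out = 1/(hA) = 1/(37.7·4.63) = 0.005729 K/W
ΣR = 3.674×10^-4 + 0.07235 + 0.005729 = 0.07845 K/W
Q = ΔT/ΣR = (296 K − 264.04 K)/0.07845 = 407 W

Q = 407 W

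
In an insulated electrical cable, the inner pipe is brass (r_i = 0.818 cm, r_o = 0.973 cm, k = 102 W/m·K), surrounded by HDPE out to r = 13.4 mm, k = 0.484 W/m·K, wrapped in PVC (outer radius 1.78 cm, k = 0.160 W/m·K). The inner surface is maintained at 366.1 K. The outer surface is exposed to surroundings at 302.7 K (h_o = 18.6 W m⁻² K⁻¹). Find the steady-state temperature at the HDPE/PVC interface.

T = 358.4 K

Series thermal resistances, inner to outer:
  R'_brass = ln(0.00973/0.00818)/(2πk) = 0.1735/(2π·102) = 2.708×10^-4 m·K/W
  R'_HDPE = ln(0.0134/0.00973)/(2πk) = 0.3200/(2π·0.484) = 0.1052 m·K/W
  R'_PVC = ln(0.0178/0.0134)/(2πk) = 0.2839/(2π·0.160) = 0.2824 m·K/W
  R'_conv,out = 1/(2πr h) = 1/(2π·0.0178·18.6) = 0.4807 m·K/W
ΣR = 2.708×10^-4 + 0.1052 + 0.2824 + 0.4807 = 0.8686 m·K/W
Q' = ΔT/ΣR = (366.1 K − 302.7 K)/0.8686 = 72.99 W/m
From the inner boundary to the HDPE/PVC interface, ΣR_partial = 0.1055 m·K/W.
T_interface = T_in − Q'·ΣR_partial = 366.1 K − (72.99)(0.1055) = 358.4 K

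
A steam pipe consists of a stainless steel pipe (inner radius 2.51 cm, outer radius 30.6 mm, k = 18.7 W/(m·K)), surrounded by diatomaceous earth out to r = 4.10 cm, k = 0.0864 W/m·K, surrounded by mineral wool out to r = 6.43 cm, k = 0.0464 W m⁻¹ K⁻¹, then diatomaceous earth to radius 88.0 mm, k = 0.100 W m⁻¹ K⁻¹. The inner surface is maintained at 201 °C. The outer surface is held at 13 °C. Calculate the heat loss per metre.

Q' = 72.8 W/m

Treat each layer as a resistance in series:
  R'_stainless steel = ln(0.0306/0.0251)/(2πk) = 0.1981/(2π·18.7) = 0.001686 m·K/W
  R'_diatomaceous earth = ln(0.0410/0.0306)/(2πk) = 0.2926/(2π·0.0864) = 0.5389 m·K/W
  R'_mineral wool = ln(0.0643/0.0410)/(2πk) = 0.4500/(2π·0.0464) = 1.543 m·K/W
  R'_diatomaceous earth = ln(0.0880/0.0643)/(2πk) = 0.3138/(2π·0.100) = 0.4994 m·K/W
ΣR = 0.001686 + 0.5389 + 1.543 + 0.4994 = 2.583 m·K/W
Q' = ΔT/ΣR = (201 °C − 13 °C)/2.583 = 72.8 W/m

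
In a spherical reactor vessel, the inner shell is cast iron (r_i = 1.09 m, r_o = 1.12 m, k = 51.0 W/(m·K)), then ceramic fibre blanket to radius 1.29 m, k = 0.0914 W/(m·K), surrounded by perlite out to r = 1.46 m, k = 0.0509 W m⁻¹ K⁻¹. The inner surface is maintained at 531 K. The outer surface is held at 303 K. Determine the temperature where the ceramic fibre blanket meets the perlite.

Series thermal resistances, inner to outer:
  R_cast iron = (1/1.09 − 1/1.12)/(4πk) = 0.02457/(4π·51.0) = 3.834×10^-5 K/W
  R_ceramic fibre blanket = (1/1.12 − 1/1.29)/(4πk) = 0.1177/(4π·0.0914) = 0.1024 K/W
  R_perlite = (1/1.29 − 1/1.46)/(4πk) = 0.09026/(4π·0.0509) = 0.1411 K/W
ΣR = 3.834×10^-5 + 0.1024 + 0.1411 = 0.2435 K/W
Q = ΔT/ΣR = (531 K − 303 K)/0.2435 = 936.3 W
From the inner boundary to the ceramic fibre blanket/perlite interface, ΣR_partial = 0.1024 K/W.
T_interface = T_in − Q·ΣR_partial = 531 K − (936.3)(0.1024) = 435 K

T = 435 K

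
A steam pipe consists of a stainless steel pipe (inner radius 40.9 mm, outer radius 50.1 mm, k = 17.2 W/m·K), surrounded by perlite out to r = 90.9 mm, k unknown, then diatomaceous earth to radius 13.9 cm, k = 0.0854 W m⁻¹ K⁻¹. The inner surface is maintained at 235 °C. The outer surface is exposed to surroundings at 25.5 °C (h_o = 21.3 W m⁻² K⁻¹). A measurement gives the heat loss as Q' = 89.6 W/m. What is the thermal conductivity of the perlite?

ΣR = ΔT/Q' = |235 − 25.5|/89.6 = 2.338 m·K/W
Known resistances:
  R'_stainless steel = ln(0.0501/0.0409)/(2πk) = 0.2029/(2π·17.2) = 0.001877 m·K/W
  R'_diatomaceous earth = ln(0.139/0.0909)/(2πk) = 0.4247/(2π·0.0854) = 0.7915 m·K/W
  R'_conv,out = 1/(2πr h) = 1/(2π·0.139·21.3) = 0.05376 m·K/W
R_perlite = ΣR − ΣR_known = 2.338 − 0.8471 = 1.491 m·K/W
ln(r₂/r₁)/(2πk) = 1.491 ⇒ k = 0.5957/(2π·1.491) = 0.0636 W/m·K

k = 0.0636 W/m·K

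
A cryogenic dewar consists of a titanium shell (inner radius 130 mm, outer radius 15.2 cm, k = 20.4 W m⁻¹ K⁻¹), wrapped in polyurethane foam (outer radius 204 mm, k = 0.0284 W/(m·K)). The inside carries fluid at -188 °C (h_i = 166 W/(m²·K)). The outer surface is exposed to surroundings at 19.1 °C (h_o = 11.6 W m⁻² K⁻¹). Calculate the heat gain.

Series thermal resistances, inner to outer:
  R_conv,in = 1/(4πr²h) = 1/(4π·0.130²·166) = 0.02837 K/W
  R_titanium = (1/0.130 − 1/0.152)/(4πk) = 1.113/(4π·20.4) = 0.004343 K/W
  R_polyurethane foam = (1/0.152 − 1/0.204)/(4πk) = 1.677/(4π·0.0284) = 4.699 K/W
  R_conv,out = 1/(4πr²h) = 1/(4π·0.204²·11.6) = 0.1648 K/W
ΣR = 0.02837 + 0.004343 + 4.699 + 0.1648 = 4.897 K/W
Q = ΔT/ΣR = (-188 °C − 19.1 °C)/4.897 = -42.3 W
(Negative Q ⇒ heat flows inward; heat gain = 42.3 W.)

Q = 42.3 W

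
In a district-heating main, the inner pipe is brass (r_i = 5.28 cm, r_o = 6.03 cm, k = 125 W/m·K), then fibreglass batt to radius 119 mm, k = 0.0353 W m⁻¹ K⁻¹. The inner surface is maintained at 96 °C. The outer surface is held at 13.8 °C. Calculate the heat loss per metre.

Series thermal resistances, inner to outer:
  R'_brass = ln(0.0603/0.0528)/(2πk) = 0.1328/(2π·125) = 1.691×10^-4 m·K/W
  R'_fibreglass batt = ln(0.119/0.0603)/(2πk) = 0.6798/(2π·0.0353) = 3.065 m·K/W
ΣR = 1.691×10^-4 + 3.065 = 3.065 m·K/W
Q' = ΔT/ΣR = (96 °C − 13.8 °C)/3.065 = 26.8 W/m

Q' = 26.8 W/m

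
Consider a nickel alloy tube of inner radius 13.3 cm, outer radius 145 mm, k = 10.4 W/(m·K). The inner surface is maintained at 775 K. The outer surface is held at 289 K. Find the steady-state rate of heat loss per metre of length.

Q' = 368 kW/m

Q' = 2πk·ΔT/ln(r₂/r₁) = 2π × 10.4 × 486 / ln(0.145/0.133) = 3.68×10^5 W/m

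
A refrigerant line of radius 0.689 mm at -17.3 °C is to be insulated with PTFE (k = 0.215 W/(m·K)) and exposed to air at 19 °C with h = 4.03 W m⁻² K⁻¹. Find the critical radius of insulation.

r_cr = 5.33 cm

For a cylinder, r_cr = k_ins/h = 0.215/4.03 = 0.0533 m = 5.33 cm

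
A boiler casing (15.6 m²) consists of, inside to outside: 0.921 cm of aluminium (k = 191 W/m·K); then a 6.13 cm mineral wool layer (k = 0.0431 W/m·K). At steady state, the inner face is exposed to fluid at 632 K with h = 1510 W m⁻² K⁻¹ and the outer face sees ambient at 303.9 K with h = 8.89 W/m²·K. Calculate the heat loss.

Treat each layer as a resistance in series:
  R_conv,in = 1/(hA) = 1/(1510·15.6) = 4.245×10^-5 K/W
  R_aluminium = L/(kA) = 0.00921/(191·15.6) = 3.091×10^-6 K/W
  R_mineral wool = L/(kA) = 0.0613/(0.0431·15.6) = 0.09117 K/W
  R_conv,out = 1/(hA) = 1/(8.89·15.6) = 0.007211 K/W
ΣR = 4.245×10^-5 + 3.091×10^-6 + 0.09117 + 0.007211 = 0.09843 K/W
Q = ΔT/ΣR = (632 K − 303.9 K)/0.09843 = 3330 W

Q = 3.33 kW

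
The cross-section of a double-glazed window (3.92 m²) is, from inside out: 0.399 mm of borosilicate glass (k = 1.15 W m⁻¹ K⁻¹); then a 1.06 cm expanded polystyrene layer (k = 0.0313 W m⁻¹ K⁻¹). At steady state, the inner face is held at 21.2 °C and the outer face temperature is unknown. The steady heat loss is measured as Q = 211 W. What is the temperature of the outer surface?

Sum the resistances:
  R_borosilicate glass = L/(kA) = 3.99×10^-4/(1.15·3.92) = 8.851×10^-5 K/W
  R_expanded polystyrene = L/(kA) = 0.0106/(0.0313·3.92) = 0.08639 K/W
ΣR = 0.08648 K/W
ΔT = Q·ΣR = 211 × 0.08648 = 18.25 K
Heat flows outward, so T_out = T_in − ΔT = 21.2 − 18.25 = 2.95 °C

T_out = 2.95 °C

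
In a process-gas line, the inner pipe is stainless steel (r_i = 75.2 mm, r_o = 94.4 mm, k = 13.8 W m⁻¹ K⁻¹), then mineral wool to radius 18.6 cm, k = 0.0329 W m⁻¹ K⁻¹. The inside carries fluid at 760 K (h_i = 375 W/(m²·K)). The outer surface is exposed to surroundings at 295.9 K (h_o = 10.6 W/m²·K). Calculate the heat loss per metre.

Series thermal resistances, inner to outer:
  R'_conv,in = 1/(2πr h) = 1/(2π·0.0752·375) = 0.005644 m·K/W
  R'_stainless steel = ln(0.0944/0.0752)/(2πk) = 0.2274/(2π·13.8) = 0.002622 m·K/W
  R'_mineral wool = ln(0.186/0.0944)/(2πk) = 0.6782/(2π·0.0329) = 3.281 m·K/W
  R'_conv,out = 1/(2πr h) = 1/(2π·0.186·10.6) = 0.08072 m·K/W
ΣR = 0.005644 + 0.002622 + 3.281 + 0.08072 = 3.370 m·K/W
Q' = ΔT/ΣR = (760 K − 295.9 K)/3.370 = 138 W/m

Q' = 138 W/m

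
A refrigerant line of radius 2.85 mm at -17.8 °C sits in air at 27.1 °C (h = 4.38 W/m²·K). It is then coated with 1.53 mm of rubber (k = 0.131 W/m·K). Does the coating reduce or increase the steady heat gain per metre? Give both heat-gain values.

increases: 3.52 → 5.09 W/m

Critical radius for a cylinder: r_cr = k/h = 0.0299 m = 2.99 cm.
Outer radius after coating: r₂ = 0.00285 + 0.00153 = 0.00438 m.
Since r₁ < r_cr and r₂ ≤ r_cr, the coating moves toward the maximum at r_cr — heat gain rises.
Bare: R = 1/(2πr₁h) = 12.75 m·K/W; Q = 44.9/12.75 = 3.52 W/m.
Coated: R = R_cond + R_conv = 8.818 m·K/W; Q = 44.9/8.818 = 5.09 W/m.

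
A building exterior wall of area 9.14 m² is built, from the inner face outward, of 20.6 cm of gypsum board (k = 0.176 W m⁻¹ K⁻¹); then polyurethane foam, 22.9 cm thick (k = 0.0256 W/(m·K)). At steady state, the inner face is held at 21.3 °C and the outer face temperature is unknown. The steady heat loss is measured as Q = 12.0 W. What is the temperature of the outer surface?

Sum the resistances:
  R_gypsum board = L/(kA) = 0.206/(0.176·9.14) = 0.1281 K/W
  R_polyurethane foam = L/(kA) = 0.229/(0.0256·9.14) = 0.9787 K/W
ΣR = 1.107 K/W
ΔT = Q·ΣR = 12.0 × 1.107 = 13.28 K
Heat flows outward, so T_out = T_in − ΔT = 21.3 − 13.28 = 8.02 °C

T_out = 8.02 °C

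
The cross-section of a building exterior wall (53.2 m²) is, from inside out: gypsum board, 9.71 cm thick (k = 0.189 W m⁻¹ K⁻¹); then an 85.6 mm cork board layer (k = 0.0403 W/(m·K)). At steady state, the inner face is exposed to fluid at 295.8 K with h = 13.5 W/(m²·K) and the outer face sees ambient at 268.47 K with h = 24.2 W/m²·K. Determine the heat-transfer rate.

Resistance network (inner→outer):
  R_conv,in = 1/(hA) = 1/(13.5·53.2) = 0.001392 K/W
  R_gypsum board = L/(kA) = 0.0971/(0.189·53.2) = 0.009657 K/W
  R_cork board = L/(kA) = 0.0856/(0.0403·53.2) = 0.03993 K/W
  R_conv,out = 1/(hA) = 1/(24.2·53.2) = 7.767×10^-4 K/W
ΣR = 0.001392 + 0.009657 + 0.03993 + 7.767×10^-4 = 0.05176 K/W
Q = ΔT/ΣR = (295.8 K − 268.47 K)/0.05176 = 528 W

Q = 528 W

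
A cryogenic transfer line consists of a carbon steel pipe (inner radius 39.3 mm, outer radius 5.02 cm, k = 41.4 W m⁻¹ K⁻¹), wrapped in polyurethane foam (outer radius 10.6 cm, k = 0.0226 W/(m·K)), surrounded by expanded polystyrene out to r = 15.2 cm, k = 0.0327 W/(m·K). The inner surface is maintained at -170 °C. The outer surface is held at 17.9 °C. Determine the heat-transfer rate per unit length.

Q' = 26.8 W/m

Series thermal resistances, inner to outer:
  R'_carbon steel = ln(0.0502/0.0393)/(2πk) = 0.2448/(2π·41.4) = 9.411×10^-4 m·K/W
  R'_polyurethane foam = ln(0.106/0.0502)/(2πk) = 0.7474/(2π·0.0226) = 5.264 m·K/W
  R'_expanded polystyrene = ln(0.152/0.106)/(2πk) = 0.3604/(2π·0.0327) = 1.754 m·K/W
ΣR = 9.411×10^-4 + 5.264 + 1.754 = 7.019 m·K/W
Q' = ΔT/ΣR = (-170 °C − 17.9 °C)/7.019 = -26.8 W/m
(Negative Q' ⇒ heat flows inward; heat gain = 26.8 W/m.)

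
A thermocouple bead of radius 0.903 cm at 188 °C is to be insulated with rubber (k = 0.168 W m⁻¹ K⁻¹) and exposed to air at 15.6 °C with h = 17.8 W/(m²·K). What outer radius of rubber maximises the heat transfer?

For a sphere, r_cr = 2k_ins/h = 2·0.168/17.8 = 0.0189 m = 1.89 cm

r_cr = 1.89 cm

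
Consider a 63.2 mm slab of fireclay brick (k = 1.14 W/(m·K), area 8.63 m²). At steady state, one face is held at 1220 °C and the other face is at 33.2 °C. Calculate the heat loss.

Q = 185 kW

Q = kA·ΔT/L = 1.14 × 8.63 × |1220 °C − 33.2 °C| / 0.0632 = 1.85×10^5 W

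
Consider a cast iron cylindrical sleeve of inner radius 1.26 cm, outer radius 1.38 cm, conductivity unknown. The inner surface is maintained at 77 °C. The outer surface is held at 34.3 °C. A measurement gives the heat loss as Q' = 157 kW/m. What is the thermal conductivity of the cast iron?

k = 53.2 W/m·K

ΣR = ΔT/Q' = |77 − 34.3|/1.57×10^5 = 2.720×10^-4 m·K/W
ln(r₂/r₁)/(2πk) = 2.720×10^-4 ⇒ k = 0.09097/(2π·2.720×10^-4) = 53.2 W/m·K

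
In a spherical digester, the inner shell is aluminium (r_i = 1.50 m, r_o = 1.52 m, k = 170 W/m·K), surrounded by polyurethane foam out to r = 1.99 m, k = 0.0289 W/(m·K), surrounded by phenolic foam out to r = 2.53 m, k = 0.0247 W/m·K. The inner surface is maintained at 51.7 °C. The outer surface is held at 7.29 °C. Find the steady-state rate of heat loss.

Q = 57.4 W

Resistance network (inner→outer):
  R_aluminium = (1/1.50 − 1/1.52)/(4πk) = 0.008772/(4π·170) = 4.106×10^-6 K/W
  R_polyurethane foam = (1/1.52 − 1/1.99)/(4πk) = 0.1554/(4π·0.0289) = 0.4279 K/W
  R_phenolic foam = (1/1.99 − 1/2.53)/(4πk) = 0.1073/(4π·0.0247) = 0.3456 K/W
ΣR = 4.106×10^-6 + 0.4279 + 0.3456 = 0.7735 K/W
Q = ΔT/ΣR = (51.7 °C − 7.29 °C)/0.7735 = 57.4 W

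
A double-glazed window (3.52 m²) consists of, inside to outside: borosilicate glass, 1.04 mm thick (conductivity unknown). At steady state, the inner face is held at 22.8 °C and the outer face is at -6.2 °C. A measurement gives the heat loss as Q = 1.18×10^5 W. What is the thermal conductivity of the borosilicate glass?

ΣR = ΔT/Q = |22.8 − -6.2|/1.18×10^5 = 2.458×10^-4 K/W
L/(kA) = 2.458×10^-4 ⇒ k = 0.00104/(2.458×10^-4·3.52) = 1.20 W/m·K

k = 1.20 W/m·K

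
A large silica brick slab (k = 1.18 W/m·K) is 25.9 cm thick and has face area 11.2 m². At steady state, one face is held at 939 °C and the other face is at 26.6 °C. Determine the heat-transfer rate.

Q = 46600 W

Q = kA·ΔT/L = 1.18 × 11.2 × |939 °C − 26.6 °C| / 0.259 = 46600 W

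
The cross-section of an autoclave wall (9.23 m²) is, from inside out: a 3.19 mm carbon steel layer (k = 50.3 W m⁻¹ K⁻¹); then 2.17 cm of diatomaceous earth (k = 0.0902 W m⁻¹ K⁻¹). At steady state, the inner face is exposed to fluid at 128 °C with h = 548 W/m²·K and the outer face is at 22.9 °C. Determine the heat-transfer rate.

Q = 4.00 kW

Treat each layer as a resistance in series:
  R_conv,in = 1/(hA) = 1/(548·9.23) = 1.977×10^-4 K/W
  R_carbon steel = L/(kA) = 0.00319/(50.3·9.23) = 6.871×10^-6 K/W
  R_diatomaceous earth = L/(kA) = 0.0217/(0.0902·9.23) = 0.02606 K/W
ΣR = 1.977×10^-4 + 6.871×10^-6 + 0.02606 = 0.02626 K/W
Q = ΔT/ΣR = (128 °C − 22.9 °C)/0.02626 = 4000 W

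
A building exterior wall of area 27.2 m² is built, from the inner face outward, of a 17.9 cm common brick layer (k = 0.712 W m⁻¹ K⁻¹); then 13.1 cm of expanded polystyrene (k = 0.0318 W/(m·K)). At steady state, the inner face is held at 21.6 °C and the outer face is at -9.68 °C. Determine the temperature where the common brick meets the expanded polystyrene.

Resistance network (inner→outer):
  R_common brick = L/(kA) = 0.179/(0.712·27.2) = 0.009243 K/W
  R_expanded polystyrene = L/(kA) = 0.131/(0.0318·27.2) = 0.1515 K/W
ΣR = 0.009243 + 0.1515 = 0.1607 K/W
Q = ΔT/ΣR = (21.6 °C − -9.68 °C)/0.1607 = 194.6 W
From the inner boundary to the common brick/expanded polystyrene interface, ΣR_partial = 0.009243 K/W.
T_interface = T_in − Q·ΣR_partial = 21.6 °C − (194.6)(0.009243) = 19.8 °C

T = 19.8 °C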